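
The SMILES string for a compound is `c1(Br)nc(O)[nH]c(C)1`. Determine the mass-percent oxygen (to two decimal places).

Atom tally by fragment:
  imidazole ring core → C:3 H:4 N:2
  (− 3 ring H displaced by substituents)
  + Br → Br:1
  + OH → O:1 H:1
  + CH3 → C:1 H:3
Element totals:
  C: 4
  H: 5
  Br: 1
  N: 2
  O: 1
Molecular formula: C4H5BrN2O.
Molar mass = 177.001 g/mol.
Mass from O: 1 × 15.999 = 15.999 g/mol.
%O = 15.999 / 177.001 × 100 = 9.04%.

9.04%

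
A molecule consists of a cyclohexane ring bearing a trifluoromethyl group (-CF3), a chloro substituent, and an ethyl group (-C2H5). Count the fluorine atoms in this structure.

Atom tally by fragment:
  cyclohexane ring core → C:6 H:12
  (− 3 ring H displaced by substituents)
  + CF3 → C:1 F:3
  + Cl → Cl:1
  + C2H5 → C:2 H:5
Element totals:
  C: 9
  H: 14
  Cl: 1
  F: 3

3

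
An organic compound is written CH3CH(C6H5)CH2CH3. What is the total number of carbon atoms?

10

Element totals:
  C: 10
  H: 14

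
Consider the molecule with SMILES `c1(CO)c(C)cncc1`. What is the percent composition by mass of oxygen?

12.99%

Atom tally by fragment:
  pyridine ring core → C:5 H:5 N:1
  (− 2 ring H displaced by substituents)
  + CH2OH → C:1 H:3 O:1
  + CH3 → C:1 H:3
Element totals:
  C: 7
  H: 9
  N: 1
  O: 1
Molecular formula: C7H9NO.
Molar mass = 123.155 g/mol.
Mass from O: 1 × 15.999 = 15.999 g/mol.
%O = 15.999 / 123.155 × 100 = 12.99%.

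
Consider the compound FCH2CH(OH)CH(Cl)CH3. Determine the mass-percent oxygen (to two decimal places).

12.64%

Atom tally by fragment:
  FCH2 → C:1 H:2 F:1
  CH(OH) → C:1 H:2 O:1
  CH(Cl) → C:1 H:1 Cl:1
  CH3 → C:1 H:3
Element totals:
  C: 4
  H: 8
  Cl: 1
  F: 1
  O: 1
Molecular formula: C4H8ClFO.
Molar mass = 126.555 g/mol.
Mass from O: 1 × 15.999 = 15.999 g/mol.
%O = 15.999 / 126.555 × 100 = 12.64%.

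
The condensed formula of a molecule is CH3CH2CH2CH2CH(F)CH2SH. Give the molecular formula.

Element totals:
  C: 6
  H: 13
  F: 1
  S: 1

C6H13FS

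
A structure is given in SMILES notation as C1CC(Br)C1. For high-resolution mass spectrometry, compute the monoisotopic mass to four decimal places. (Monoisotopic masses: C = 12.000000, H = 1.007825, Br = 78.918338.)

Atom tally by fragment:
  cyclobutane ring core → C:4 H:8
  (− 1 ring H displaced by substituents)
  + Br → Br:1
Element totals:
  C: 4
  H: 7
  Br: 1
Molecular formula: C4H7Br.
  M = 4(12.0) + 7(1.007825) + 78.918338
    = 48.000000 + 7.054775 + 78.918338 = 133.973113

133.9731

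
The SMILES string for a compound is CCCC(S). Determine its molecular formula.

Atom tally by fragment:
  CH3 → C:1 H:3
  CH2 → C:1 H:2
  CH2 → C:1 H:2
  CH2SH → C:1 H:3 S:1
Element totals:
  C: 4
  H: 10
  S: 1

C4H10S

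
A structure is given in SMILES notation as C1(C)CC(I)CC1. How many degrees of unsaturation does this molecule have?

1

Atom tally by fragment:
  cyclopentane ring core → C:5 H:10
  (− 2 ring H displaced by substituents)
  + CH3 → C:1 H:3
  + I → I:1
Element totals:
  C: 6
  H: 11
  I: 1
Molecular formula: C6H11I.
DoU = (2C + 2 + N − H − X) / 2 = (2·6 + 2 + 0 − 11 − 1) / 2 = 1.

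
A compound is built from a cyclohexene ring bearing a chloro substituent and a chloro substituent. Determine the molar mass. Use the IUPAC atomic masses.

151.03 g/mol

Atom tally by fragment:
  cyclohexene ring core → C:6 H:10
  (− 2 ring H displaced by substituents)
  + Cl → Cl:1
  + Cl → Cl:1
Element totals:
  C: 6
  H: 8
  Cl: 2
Molecular formula: C6H8Cl2.
  M = 6(12.011) + 8(1.008) + 2(35.45)
    = 72.066 + 8.064 + 70.900 = 151.030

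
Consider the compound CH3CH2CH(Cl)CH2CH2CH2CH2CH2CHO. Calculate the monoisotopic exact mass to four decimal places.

Atom tally by fragment:
  CH3 → C:1 H:3
  CH2 → C:1 H:2
  CH(Cl) → C:1 H:1 Cl:1
  CH2 → C:1 H:2
  CH2 → C:1 H:2
  CH2 → C:1 H:2
  CH2 → C:1 H:2
  CH2CHO → C:2 H:3 O:1
Element totals:
  C: 9
  H: 17
  Cl: 1
  O: 1
Molecular formula: C9H17ClO.
  M = 9(12.0) + 17(1.007825) + 34.968853 + 15.994915
    = 108.000000 + 17.133025 + 34.968853 + 15.994915 = 176.096793

176.0968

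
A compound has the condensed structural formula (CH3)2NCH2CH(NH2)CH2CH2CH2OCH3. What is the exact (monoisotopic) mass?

160.1576

Element totals:
  C: 8
  H: 20
  N: 2
  O: 1
Molecular formula: C8H20N2O.
  M = 8(12.0) + 20(1.007825) + 2(14.003074) + 15.994915
    = 96.000000 + 20.156500 + 28.006148 + 15.994915 = 160.157563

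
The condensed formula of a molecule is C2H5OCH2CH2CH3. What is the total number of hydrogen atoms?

Atom tally by fragment:
  C2H5OCH2 → C:3 H:7 O:1
  CH2 → C:1 H:2
  CH3 → C:1 H:3
Element totals:
  C: 5
  H: 12
  O: 1

12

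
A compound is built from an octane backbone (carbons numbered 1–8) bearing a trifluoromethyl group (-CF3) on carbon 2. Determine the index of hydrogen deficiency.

0

Atom tally by fragment:
  CH3 → C:1 H:3
  CH(CF3) → C:2 H:1 F:3
  CH2 → C:1 H:2
  CH2 → C:1 H:2
  CH2 → C:1 H:2
  CH2 → C:1 H:2
  CH2 → C:1 H:2
  CH3 → C:1 H:3
Element totals:
  C: 9
  H: 17
  F: 3
Molecular formula: C9H17F3.
DoU = (2C + 2 + N − H − X) / 2 = (2·9 + 2 + 0 − 17 − 3) / 2 = 0.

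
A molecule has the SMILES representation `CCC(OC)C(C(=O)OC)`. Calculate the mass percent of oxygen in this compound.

32.83%

Atom tally by fragment:
  CH3 → C:1 H:3
  CH2 → C:1 H:2
  CH(OCH3) → C:2 H:4 O:1
  CH2COOCH3 → C:3 H:5 O:2
Element totals:
  C: 7
  H: 14
  O: 3
Molecular formula: C7H14O3.
Molar mass = 146.186 g/mol.
Mass from O: 3 × 15.999 = 47.997 g/mol.
%O = 47.997 / 146.186 × 100 = 32.83%.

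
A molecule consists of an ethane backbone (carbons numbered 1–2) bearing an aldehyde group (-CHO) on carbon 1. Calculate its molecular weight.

Atom tally by fragment:
  OHCCH2 → C:2 H:3 O:1
  CH3 → C:1 H:3
Element totals:
  C: 3
  H: 6
  O: 1
Molecular formula: C3H6O.
  M = 3(12.011) + 6(1.008) + 15.999
    = 36.033 + 6.048 + 15.999 = 58.080

58.08 g/mol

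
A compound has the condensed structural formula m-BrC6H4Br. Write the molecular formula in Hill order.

C6H4Br2

Element totals:
  C: 6
  H: 4
  Br: 2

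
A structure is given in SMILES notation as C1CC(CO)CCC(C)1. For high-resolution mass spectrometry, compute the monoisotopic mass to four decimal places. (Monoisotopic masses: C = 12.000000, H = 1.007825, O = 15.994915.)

Atom tally by fragment:
  cyclohexane ring core → C:6 H:12
  (− 2 ring H displaced by substituents)
  + CH2OH → C:1 H:3 O:1
  + CH3 → C:1 H:3
Element totals:
  C: 8
  H: 16
  O: 1
Molecular formula: C8H16O.
  M = 8(12.0) + 16(1.007825) + 15.994915
    = 96.000000 + 16.125200 + 15.994915 = 128.120115

128.1201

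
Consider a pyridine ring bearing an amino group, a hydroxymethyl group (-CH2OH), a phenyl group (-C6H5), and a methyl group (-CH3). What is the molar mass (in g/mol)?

214.27 g/mol

Atom tally by fragment:
  pyridine ring core → C:5 H:5 N:1
  (− 4 ring H displaced by substituents)
  + NH2 → N:1 H:2
  + CH2OH → C:1 H:3 O:1
  + C6H5 → C:6 H:5
  + CH3 → C:1 H:3
Element totals:
  C: 13
  H: 14
  N: 2
  O: 1
Molecular formula: C13H14N2O.
  M = 13(12.011) + 14(1.008) + 2(14.007) + 15.999
    = 156.143 + 14.112 + 28.014 + 15.999 = 214.268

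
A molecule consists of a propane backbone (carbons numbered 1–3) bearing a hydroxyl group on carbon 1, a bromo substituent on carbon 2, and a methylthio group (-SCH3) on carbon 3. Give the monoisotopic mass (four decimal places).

Atom tally by fragment:
  HOCH2 → C:1 H:3 O:1
  CH(Br) → C:1 H:1 Br:1
  CH2SCH3 → C:2 H:5 S:1
Element totals:
  C: 4
  H: 9
  Br: 1
  O: 1
  S: 1
Molecular formula: C4H9BrOS.
  M = 4(12.0) + 9(1.007825) + 78.918338 + 15.994915 + 31.972071
    = 48.000000 + 9.070425 + 78.918338 + 15.994915 + 31.972071 = 183.955749

183.9557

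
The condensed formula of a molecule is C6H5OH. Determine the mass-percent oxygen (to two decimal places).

17.00%

Atom tally by fragment:
  benzene ring core → C:6 H:6
  (− 1 ring H displaced by substituents)
  + OH → O:1 H:1
Element totals:
  C: 6
  H: 6
  O: 1
Molecular formula: C6H6O.
Molar mass = 94.113 g/mol.
Mass from O: 1 × 15.999 = 15.999 g/mol.
%O = 15.999 / 94.113 × 100 = 17.00%.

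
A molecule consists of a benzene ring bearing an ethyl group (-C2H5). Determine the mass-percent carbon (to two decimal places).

Atom tally by fragment:
  benzene ring core → C:6 H:6
  (− 1 ring H displaced by substituents)
  + C2H5 → C:2 H:5
Element totals:
  C: 8
  H: 10
Molecular formula: C8H10.
Molar mass = 106.168 g/mol.
Mass from C: 8 × 12.011 = 96.088 g/mol.
%C = 96.088 / 106.168 × 100 = 90.51%.

90.51%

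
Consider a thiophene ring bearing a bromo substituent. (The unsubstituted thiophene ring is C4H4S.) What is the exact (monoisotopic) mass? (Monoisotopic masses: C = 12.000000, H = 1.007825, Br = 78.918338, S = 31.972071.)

Atom tally by fragment:
  thiophene ring core → C:4 H:4 S:1
  (− 1 ring H displaced by substituents)
  + Br → Br:1
Element totals:
  C: 4
  H: 3
  Br: 1
  S: 1
Molecular formula: C4H3BrS.
  M = 4(12.0) + 3(1.007825) + 78.918338 + 31.972071
    = 48.000000 + 3.023475 + 78.918338 + 31.972071 = 161.913884

161.9139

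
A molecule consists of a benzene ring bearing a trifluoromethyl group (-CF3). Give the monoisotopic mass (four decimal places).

146.0343

Atom tally by fragment:
  benzene ring core → C:6 H:6
  (− 1 ring H displaced by substituents)
  + CF3 → C:1 F:3
Element totals:
  C: 7
  H: 5
  F: 3
Molecular formula: C7H5F3.
  M = 7(12.0) + 5(1.007825) + 3(18.998403)
    = 84.000000 + 5.039125 + 56.995209 = 146.034334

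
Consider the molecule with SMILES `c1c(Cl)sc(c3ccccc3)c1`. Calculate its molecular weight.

194.68 g/mol

Atom tally by fragment:
  thiophene ring core → C:4 H:4 S:1
  (− 2 ring H displaced by substituents)
  + Cl → Cl:1
  + C6H5 → C:6 H:5
Element totals:
  C: 10
  H: 7
  Cl: 1
  S: 1
Molecular formula: C10H7ClS.
  M = 10(12.011) + 7(1.008) + 35.45 + 32.06
    = 120.110 + 7.056 + 35.450 + 32.060 = 194.676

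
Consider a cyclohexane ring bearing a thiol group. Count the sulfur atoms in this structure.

1

Atom tally by fragment:
  cyclohexane ring core → C:6 H:12
  (− 1 ring H displaced by substituents)
  + SH → S:1 H:1
Element totals:
  C: 6
  H: 12
  S: 1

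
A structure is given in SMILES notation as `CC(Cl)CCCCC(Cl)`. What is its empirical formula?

C7H14Cl2

Atom tally by fragment:
  CH3 → C:1 H:3
  CH(Cl) → C:1 H:1 Cl:1
  CH2 → C:1 H:2
  CH2 → C:1 H:2
  CH2 → C:1 H:2
  CH2 → C:1 H:2
  CH2Cl → C:1 H:2 Cl:1
Element totals:
  C: 7
  H: 14
  Cl: 2
Molecular formula: C7H14Cl2.
gcd of subscripts (7, 2, 14) = 1, so the empirical formula equals the molecular formula.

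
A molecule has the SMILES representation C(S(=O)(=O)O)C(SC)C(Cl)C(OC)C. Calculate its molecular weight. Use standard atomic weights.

262.76 g/mol

Atom tally by fragment:
  HO3SCH2 → C:1 H:3 S:1 O:3
  CH(SCH3) → C:2 H:4 S:1
  CH(Cl) → C:1 H:1 Cl:1
  CH(OCH3) → C:2 H:4 O:1
  CH3 → C:1 H:3
Element totals:
  C: 7
  H: 15
  Cl: 1
  O: 4
  S: 2
Molecular formula: C7H15ClO4S2.
  M = 7(12.011) + 15(1.008) + 35.45 + 4(15.999) + 2(32.06)
    = 84.077 + 15.120 + 35.450 + 63.996 + 64.120 = 262.763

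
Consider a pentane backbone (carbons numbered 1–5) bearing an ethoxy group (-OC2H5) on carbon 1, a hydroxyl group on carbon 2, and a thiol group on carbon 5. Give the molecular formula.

C7H16O2S

Atom tally by fragment:
  C2H5OCH2 → C:3 H:7 O:1
  CH(OH) → C:1 H:2 O:1
  CH2 → C:1 H:2
  CH2 → C:1 H:2
  CH2SH → C:1 H:3 S:1
Element totals:
  C: 7
  H: 16
  O: 2
  S: 1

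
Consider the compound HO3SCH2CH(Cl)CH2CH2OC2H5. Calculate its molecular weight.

216.68 g/mol

Element totals:
  C: 6
  H: 13
  Cl: 1
  O: 4
  S: 1
Molecular formula: C6H13ClO4S.
  M = 6(12.011) + 13(1.008) + 35.45 + 4(15.999) + 32.06
    = 72.066 + 13.104 + 35.450 + 63.996 + 32.060 = 216.676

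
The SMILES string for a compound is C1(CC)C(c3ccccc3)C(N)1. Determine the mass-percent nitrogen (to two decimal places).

Atom tally by fragment:
  cyclopropane ring core → C:3 H:6
  (− 3 ring H displaced by substituents)
  + C2H5 → C:2 H:5
  + C6H5 → C:6 H:5
  + NH2 → N:1 H:2
Element totals:
  C: 11
  H: 15
  N: 1
Molecular formula: C11H15N.
Molar mass = 161.248 g/mol.
Mass from N: 1 × 14.007 = 14.007 g/mol.
%N = 14.007 / 161.248 × 100 = 8.69%.

8.69%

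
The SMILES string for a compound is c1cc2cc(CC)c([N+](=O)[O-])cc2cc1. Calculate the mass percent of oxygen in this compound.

Atom tally by fragment:
  naphthalene ring system core → C:10 H:8
  (− 2 ring H displaced by substituents)
  + C2H5 → C:2 H:5
  + NO2 → N:1 O:2
Element totals:
  C: 12
  H: 11
  N: 1
  O: 2
Molecular formula: C12H11NO2.
Molar mass = 201.225 g/mol.
Mass from O: 2 × 15.999 = 31.998 g/mol.
%O = 31.998 / 201.225 × 100 = 15.90%.

15.90%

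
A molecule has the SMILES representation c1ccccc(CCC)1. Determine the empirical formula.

C3H4

Atom tally by fragment:
  benzene ring core → C:6 H:6
  (− 1 ring H displaced by substituents)
  + CH2CH2CH3 → C:3 H:7
Element totals:
  C: 9
  H: 12
Molecular formula: C9H12.
gcd of subscripts = 3; dividing each by 3:
  C: 9/3 = 3
  H: 12/3 = 4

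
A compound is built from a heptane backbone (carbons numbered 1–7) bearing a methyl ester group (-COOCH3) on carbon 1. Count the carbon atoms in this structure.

9

Atom tally by fragment:
  CH3OOCCH2 → C:3 H:5 O:2
  CH2 → C:1 H:2
  CH2 → C:1 H:2
  CH2 → C:1 H:2
  CH2 → C:1 H:2
  CH2 → C:1 H:2
  CH3 → C:1 H:3
Element totals:
  C: 9
  H: 18
  O: 2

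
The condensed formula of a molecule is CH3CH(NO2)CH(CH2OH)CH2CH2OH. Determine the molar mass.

163.17 g/mol

Element totals:
  C: 6
  H: 13
  N: 1
  O: 4
Molecular formula: C6H13NO4.
  M = 6(12.011) + 13(1.008) + 14.007 + 4(15.999)
    = 72.066 + 13.104 + 14.007 + 63.996 = 163.173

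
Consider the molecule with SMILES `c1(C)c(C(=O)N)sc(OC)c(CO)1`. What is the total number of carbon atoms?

8

Atom tally by fragment:
  thiophene ring core → C:4 H:4 S:1
  (− 4 ring H displaced by substituents)
  + CH3 → C:1 H:3
  + CONH2 → C:1 H:2 O:1 N:1
  + OCH3 → C:1 H:3 O:1
  + CH2OH → C:1 H:3 O:1
Element totals:
  C: 8
  H: 11
  N: 1
  O: 3
  S: 1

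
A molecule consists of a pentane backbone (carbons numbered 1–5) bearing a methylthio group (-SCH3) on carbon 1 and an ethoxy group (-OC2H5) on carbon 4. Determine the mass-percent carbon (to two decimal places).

Atom tally by fragment:
  CH3SCH2 → C:2 H:5 S:1
  CH2 → C:1 H:2
  CH2 → C:1 H:2
  CH(OC2H5) → C:3 H:6 O:1
  CH3 → C:1 H:3
Element totals:
  C: 8
  H: 18
  O: 1
  S: 1
Molecular formula: C8H18OS.
Molar mass = 162.291 g/mol.
Mass from C: 8 × 12.011 = 96.088 g/mol.
%C = 96.088 / 162.291 × 100 = 59.21%.

59.21%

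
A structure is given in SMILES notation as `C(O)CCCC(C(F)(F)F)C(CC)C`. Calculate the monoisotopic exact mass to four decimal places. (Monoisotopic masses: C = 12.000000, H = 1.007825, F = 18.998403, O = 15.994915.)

212.1388

Atom tally by fragment:
  HOCH2 → C:1 H:3 O:1
  CH2 → C:1 H:2
  CH2 → C:1 H:2
  CH2 → C:1 H:2
  CH(CF3) → C:2 H:1 F:3
  CH(C2H5) → C:3 H:6
  CH3 → C:1 H:3
Element totals:
  C: 10
  H: 19
  F: 3
  O: 1
Molecular formula: C10H19F3O.
  M = 10(12.0) + 19(1.007825) + 3(18.998403) + 15.994915
    = 120.000000 + 19.148675 + 56.995209 + 15.994915 = 212.138799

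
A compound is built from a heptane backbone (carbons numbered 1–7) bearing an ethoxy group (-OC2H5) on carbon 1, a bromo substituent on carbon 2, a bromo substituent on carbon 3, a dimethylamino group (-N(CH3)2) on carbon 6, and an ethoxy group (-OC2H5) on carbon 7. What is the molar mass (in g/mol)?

Atom tally by fragment:
  C2H5OCH2 → C:3 H:7 O:1
  CH(Br) → C:1 H:1 Br:1
  CH(Br) → C:1 H:1 Br:1
  CH2 → C:1 H:2
  CH2 → C:1 H:2
  CH(N(CH3)2) → C:3 H:7 N:1
  CH2OC2H5 → C:3 H:7 O:1
Element totals:
  C: 13
  H: 27
  Br: 2
  N: 1
  O: 2
Molecular formula: C13H27Br2NO2.
  M = 13(12.011) + 27(1.008) + 2(79.904) + 14.007 + 2(15.999)
    = 156.143 + 27.216 + 159.808 + 14.007 + 31.998 = 389.172

389.17 g/mol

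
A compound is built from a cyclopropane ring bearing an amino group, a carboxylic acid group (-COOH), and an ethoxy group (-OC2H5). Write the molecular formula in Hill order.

Atom tally by fragment:
  cyclopropane ring core → C:3 H:6
  (− 3 ring H displaced by substituents)
  + NH2 → N:1 H:2
  + COOH → C:1 H:1 O:2
  + OC2H5 → C:2 H:5 O:1
Element totals:
  C: 6
  H: 11
  N: 1
  O: 3

C6H11NO3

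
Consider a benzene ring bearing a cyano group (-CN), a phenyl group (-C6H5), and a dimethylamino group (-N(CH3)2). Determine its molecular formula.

Atom tally by fragment:
  benzene ring core → C:6 H:6
  (− 3 ring H displaced by substituents)
  + CN → C:1 N:1
  + C6H5 → C:6 H:5
  + N(CH3)2 → N:1 C:2 H:6
Element totals:
  C: 15
  H: 14
  N: 2

C15H14N2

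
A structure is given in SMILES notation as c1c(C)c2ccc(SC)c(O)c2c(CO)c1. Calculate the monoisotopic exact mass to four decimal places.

Atom tally by fragment:
  naphthalene ring system core → C:10 H:8
  (− 4 ring H displaced by substituents)
  + CH3 → C:1 H:3
  + SCH3 → C:1 H:3 S:1
  + OH → O:1 H:1
  + CH2OH → C:1 H:3 O:1
Element totals:
  C: 13
  H: 14
  O: 2
  S: 1
Molecular formula: C13H14O2S.
  M = 13(12.0) + 14(1.007825) + 2(15.994915) + 31.972071
    = 156.000000 + 14.109550 + 31.989830 + 31.972071 = 234.071451

234.0715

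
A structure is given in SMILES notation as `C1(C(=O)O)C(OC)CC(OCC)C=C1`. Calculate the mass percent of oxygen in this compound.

Atom tally by fragment:
  cyclohexene ring core → C:6 H:10
  (− 3 ring H displaced by substituents)
  + COOH → C:1 H:1 O:2
  + OCH3 → C:1 H:3 O:1
  + OC2H5 → C:2 H:5 O:1
Element totals:
  C: 10
  H: 16
  O: 4
Molecular formula: C10H16O4.
Molar mass = 200.234 g/mol.
Mass from O: 4 × 15.999 = 63.996 g/mol.
%O = 63.996 / 200.234 × 100 = 31.96%.

31.96%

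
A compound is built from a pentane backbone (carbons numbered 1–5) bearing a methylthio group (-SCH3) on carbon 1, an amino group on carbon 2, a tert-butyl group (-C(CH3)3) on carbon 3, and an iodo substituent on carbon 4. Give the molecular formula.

C10H22INS

Atom tally by fragment:
  CH3SCH2 → C:2 H:5 S:1
  CH(NH2) → C:1 H:3 N:1
  CH(C(CH3)3) → C:5 H:10
  CH(I) → C:1 H:1 I:1
  CH3 → C:1 H:3
Element totals:
  C: 10
  H: 22
  I: 1
  N: 1
  S: 1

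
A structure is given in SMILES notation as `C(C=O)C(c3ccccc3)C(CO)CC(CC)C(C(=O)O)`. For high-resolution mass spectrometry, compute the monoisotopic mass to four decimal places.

Atom tally by fragment:
  OHCCH2 → C:2 H:3 O:1
  CH(C6H5) → C:7 H:6
  CH(CH2OH) → C:2 H:4 O:1
  CH2 → C:1 H:2
  CH(C2H5) → C:3 H:6
  CH2COOH → C:2 H:3 O:2
Element totals:
  C: 17
  H: 24
  O: 4
Molecular formula: C17H24O4.
  M = 17(12.0) + 24(1.007825) + 4(15.994915)
    = 204.000000 + 24.187800 + 63.979660 = 292.167460

292.1675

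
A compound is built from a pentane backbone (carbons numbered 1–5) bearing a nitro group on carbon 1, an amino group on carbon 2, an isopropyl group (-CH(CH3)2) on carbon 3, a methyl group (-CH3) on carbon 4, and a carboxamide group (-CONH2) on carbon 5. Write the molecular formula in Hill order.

C10H21N3O3

Atom tally by fragment:
  O2NCH2 → C:1 H:2 N:1 O:2
  CH(NH2) → C:1 H:3 N:1
  CH(CH(CH3)2) → C:4 H:8
  CH(CH3) → C:2 H:4
  CH2CONH2 → C:2 H:4 O:1 N:1
Element totals:
  C: 10
  H: 21
  N: 3
  O: 3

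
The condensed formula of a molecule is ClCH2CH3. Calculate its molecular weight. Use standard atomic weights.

Atom tally by fragment:
  ClCH2 → C:1 H:2 Cl:1
  CH3 → C:1 H:3
Element totals:
  C: 2
  H: 5
  Cl: 1
Molecular formula: C2H5Cl.
  M = 2(12.011) + 5(1.008) + 35.45
    = 24.022 + 5.040 + 35.450 = 64.512

64.51 g/mol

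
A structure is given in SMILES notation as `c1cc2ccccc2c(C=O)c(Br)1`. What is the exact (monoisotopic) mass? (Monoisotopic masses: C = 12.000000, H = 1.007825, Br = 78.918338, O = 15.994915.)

Atom tally by fragment:
  naphthalene ring system core → C:10 H:8
  (− 2 ring H displaced by substituents)
  + CHO → C:1 H:1 O:1
  + Br → Br:1
Element totals:
  C: 11
  H: 7
  Br: 1
  O: 1
Molecular formula: C11H7BrO.
  M = 11(12.0) + 7(1.007825) + 78.918338 + 15.994915
    = 132.000000 + 7.054775 + 78.918338 + 15.994915 = 233.968028

233.9680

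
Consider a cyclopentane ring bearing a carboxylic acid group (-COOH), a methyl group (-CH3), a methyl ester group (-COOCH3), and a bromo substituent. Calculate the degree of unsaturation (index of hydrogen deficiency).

3

Atom tally by fragment:
  cyclopentane ring core → C:5 H:10
  (− 4 ring H displaced by substituents)
  + COOH → C:1 H:1 O:2
  + CH3 → C:1 H:3
  + COOCH3 → C:2 H:3 O:2
  + Br → Br:1
Element totals:
  C: 9
  H: 13
  Br: 1
  O: 4
Molecular formula: C9H13BrO4.
DoU = (2C + 2 + N − H − X) / 2 = (2·9 + 2 + 0 − 13 − 1) / 2 = 3.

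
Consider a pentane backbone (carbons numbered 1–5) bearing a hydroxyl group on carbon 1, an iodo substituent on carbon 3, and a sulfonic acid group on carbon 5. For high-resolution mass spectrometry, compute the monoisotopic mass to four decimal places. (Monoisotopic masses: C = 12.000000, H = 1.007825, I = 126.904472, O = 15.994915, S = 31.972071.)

293.9423

Atom tally by fragment:
  HOCH2 → C:1 H:3 O:1
  CH2 → C:1 H:2
  CH(I) → C:1 H:1 I:1
  CH2 → C:1 H:2
  CH2SO3H → C:1 H:3 S:1 O:3
Element totals:
  C: 5
  H: 11
  I: 1
  O: 4
  S: 1
Molecular formula: C5H11IO4S.
  M = 5(12.0) + 11(1.007825) + 126.904472 + 4(15.994915) + 31.972071
    = 60.000000 + 11.086075 + 126.904472 + 63.979660 + 31.972071 = 293.942278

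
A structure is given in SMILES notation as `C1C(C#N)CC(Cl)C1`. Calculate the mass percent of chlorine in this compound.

27.36%

Atom tally by fragment:
  cyclopentane ring core → C:5 H:10
  (− 2 ring H displaced by substituents)
  + CN → C:1 N:1
  + Cl → Cl:1
Element totals:
  C: 6
  H: 8
  Cl: 1
  N: 1
Molecular formula: C6H8ClN.
Molar mass = 129.587 g/mol.
Mass from Cl: 1 × 35.45 = 35.450 g/mol.
%Cl = 35.450 / 129.587 × 100 = 27.36%.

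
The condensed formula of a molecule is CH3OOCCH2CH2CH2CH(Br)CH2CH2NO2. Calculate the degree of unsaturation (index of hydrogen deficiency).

2

Element totals:
  C: 8
  H: 14
  Br: 1
  N: 1
  O: 4
Molecular formula: C8H14BrNO4.
DoU = (2C + 2 + N − H − X) / 2 = (2·8 + 2 + 1 − 14 − 1) / 2 = 2.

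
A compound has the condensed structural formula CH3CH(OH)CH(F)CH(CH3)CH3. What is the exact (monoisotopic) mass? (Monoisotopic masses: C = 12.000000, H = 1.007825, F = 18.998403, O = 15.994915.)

Element totals:
  C: 6
  H: 13
  F: 1
  O: 1
Molecular formula: C6H13FO.
  M = 6(12.0) + 13(1.007825) + 18.998403 + 15.994915
    = 72.000000 + 13.101725 + 18.998403 + 15.994915 = 120.095043

120.0950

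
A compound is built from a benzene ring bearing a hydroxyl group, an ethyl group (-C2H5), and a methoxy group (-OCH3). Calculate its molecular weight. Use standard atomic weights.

152.19 g/mol

Atom tally by fragment:
  benzene ring core → C:6 H:6
  (− 3 ring H displaced by substituents)
  + OH → O:1 H:1
  + C2H5 → C:2 H:5
  + OCH3 → C:1 H:3 O:1
Element totals:
  C: 9
  H: 12
  O: 2
Molecular formula: C9H12O2.
  M = 9(12.011) + 12(1.008) + 2(15.999)
    = 108.099 + 12.096 + 31.998 = 152.193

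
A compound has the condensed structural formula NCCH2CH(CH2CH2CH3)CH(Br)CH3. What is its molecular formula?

Element totals:
  C: 8
  H: 14
  Br: 1
  N: 1

C8H14BrN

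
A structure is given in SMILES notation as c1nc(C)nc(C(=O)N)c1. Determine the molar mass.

Atom tally by fragment:
  pyrimidine ring core → C:4 H:4 N:2
  (− 2 ring H displaced by substituents)
  + CH3 → C:1 H:3
  + CONH2 → C:1 H:2 O:1 N:1
Element totals:
  C: 6
  H: 7
  N: 3
  O: 1
Molecular formula: C6H7N3O.
  M = 6(12.011) + 7(1.008) + 3(14.007) + 15.999
    = 72.066 + 7.056 + 42.021 + 15.999 = 137.142

137.14 g/mol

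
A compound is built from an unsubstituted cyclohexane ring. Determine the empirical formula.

Atom tally by fragment:
  cyclohexane ring core → C:6 H:12
Element totals:
  C: 6
  H: 12
Molecular formula: C6H12.
gcd of subscripts = 6; dividing each by 6:
  C: 6/6 = 1
  H: 12/6 = 2

CH2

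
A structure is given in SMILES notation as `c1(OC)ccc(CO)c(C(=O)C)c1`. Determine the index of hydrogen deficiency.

5

Atom tally by fragment:
  benzene ring core → C:6 H:6
  (− 3 ring H displaced by substituents)
  + OCH3 → C:1 H:3 O:1
  + CH2OH → C:1 H:3 O:1
  + COCH3 → C:2 H:3 O:1
Element totals:
  C: 10
  H: 12
  O: 3
Molecular formula: C10H12O3.
DoU = (2C + 2 + N − H − X) / 2 = (2·10 + 2 + 0 − 12 − 0) / 2 = 5.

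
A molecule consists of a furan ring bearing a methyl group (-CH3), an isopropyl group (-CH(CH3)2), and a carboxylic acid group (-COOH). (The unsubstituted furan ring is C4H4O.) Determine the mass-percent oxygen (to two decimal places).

28.54%

Atom tally by fragment:
  furan ring core → C:4 H:4 O:1
  (− 3 ring H displaced by substituents)
  + CH3 → C:1 H:3
  + CH(CH3)2 → C:3 H:7
  + COOH → C:1 H:1 O:2
Element totals:
  C: 9
  H: 12
  O: 3
Molecular formula: C9H12O3.
Molar mass = 168.192 g/mol.
Mass from O: 3 × 15.999 = 47.997 g/mol.
%O = 47.997 / 168.192 × 100 = 28.54%.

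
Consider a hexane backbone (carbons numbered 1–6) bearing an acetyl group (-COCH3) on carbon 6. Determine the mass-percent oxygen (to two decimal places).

12.48%

Atom tally by fragment:
  CH3 → C:1 H:3
  CH2 → C:1 H:2
  CH2 → C:1 H:2
  CH2 → C:1 H:2
  CH2 → C:1 H:2
  CH2COCH3 → C:3 H:5 O:1
Element totals:
  C: 8
  H: 16
  O: 1
Molecular formula: C8H16O.
Molar mass = 128.215 g/mol.
Mass from O: 1 × 15.999 = 15.999 g/mol.
%O = 15.999 / 128.215 × 100 = 12.48%.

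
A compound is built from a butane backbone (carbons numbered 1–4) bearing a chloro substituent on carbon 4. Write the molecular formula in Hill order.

C4H9Cl

Atom tally by fragment:
  CH3 → C:1 H:3
  CH2 → C:1 H:2
  CH2 → C:1 H:2
  CH2Cl → C:1 H:2 Cl:1
Element totals:
  C: 4
  H: 9
  Cl: 1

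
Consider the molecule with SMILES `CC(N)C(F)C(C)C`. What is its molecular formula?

C6H14FN

Atom tally by fragment:
  CH3 → C:1 H:3
  CH(NH2) → C:1 H:3 N:1
  CH(F) → C:1 H:1 F:1
  CH(CH3) → C:2 H:4
  CH3 → C:1 H:3
Element totals:
  C: 6
  H: 14
  F: 1
  N: 1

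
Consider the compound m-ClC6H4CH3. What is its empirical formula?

C7H7Cl

Atom tally by fragment:
  benzene ring core → C:6 H:6
  (− 2 ring H displaced by substituents)
  + Cl → Cl:1
  + CH3 → C:1 H:3
Element totals:
  C: 7
  H: 7
  Cl: 1
Molecular formula: C7H7Cl.
gcd of subscripts (7, 1, 7) = 1, so the empirical formula equals the molecular formula.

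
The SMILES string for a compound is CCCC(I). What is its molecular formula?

C4H9I

Atom tally by fragment:
  CH3 → C:1 H:3
  CH2 → C:1 H:2
  CH2 → C:1 H:2
  CH2I → C:1 H:2 I:1
Element totals:
  C: 4
  H: 9
  I: 1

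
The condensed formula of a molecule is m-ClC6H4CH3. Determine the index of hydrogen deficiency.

Atom tally by fragment:
  benzene ring core → C:6 H:6
  (− 2 ring H displaced by substituents)
  + Cl → Cl:1
  + CH3 → C:1 H:3
Element totals:
  C: 7
  H: 7
  Cl: 1
Molecular formula: C7H7Cl.
DoU = (2C + 2 + N − H − X) / 2 = (2·7 + 2 + 0 − 7 − 1) / 2 = 4.

4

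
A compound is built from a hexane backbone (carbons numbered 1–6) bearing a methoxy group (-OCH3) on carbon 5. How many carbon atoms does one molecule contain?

7

Atom tally by fragment:
  CH3 → C:1 H:3
  CH2 → C:1 H:2
  CH2 → C:1 H:2
  CH2 → C:1 H:2
  CH(OCH3) → C:2 H:4 O:1
  CH3 → C:1 H:3
Element totals:
  C: 7
  H: 16
  O: 1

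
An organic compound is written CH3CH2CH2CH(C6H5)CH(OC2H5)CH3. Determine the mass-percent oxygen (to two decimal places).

7.75%

Atom tally by fragment:
  CH3 → C:1 H:3
  CH2 → C:1 H:2
  CH2 → C:1 H:2
  CH(C6H5) → C:7 H:6
  CH(OC2H5) → C:3 H:6 O:1
  CH3 → C:1 H:3
Element totals:
  C: 14
  H: 22
  O: 1
Molecular formula: C14H22O.
Molar mass = 206.329 g/mol.
Mass from O: 1 × 15.999 = 15.999 g/mol.
%O = 15.999 / 206.329 × 100 = 7.75%.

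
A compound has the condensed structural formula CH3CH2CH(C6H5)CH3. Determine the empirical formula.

Atom tally by fragment:
  CH3 → C:1 H:3
  CH2 → C:1 H:2
  CH(C6H5) → C:7 H:6
  CH3 → C:1 H:3
Element totals:
  C: 10
  H: 14
Molecular formula: C10H14.
gcd of subscripts = 2; dividing each by 2:
  C: 10/2 = 5
  H: 14/2 = 7

C5H7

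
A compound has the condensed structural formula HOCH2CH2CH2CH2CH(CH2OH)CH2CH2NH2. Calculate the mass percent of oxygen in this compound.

19.84%

Atom tally by fragment:
  HOCH2 → C:1 H:3 O:1
  CH2 → C:1 H:2
  CH2 → C:1 H:2
  CH2 → C:1 H:2
  CH(CH2OH) → C:2 H:4 O:1
  CH2 → C:1 H:2
  CH2NH2 → C:1 H:4 N:1
Element totals:
  C: 8
  H: 19
  N: 1
  O: 2
Molecular formula: C8H19NO2.
Molar mass = 161.245 g/mol.
Mass from O: 2 × 15.999 = 31.998 g/mol.
%O = 31.998 / 161.245 × 100 = 19.84%.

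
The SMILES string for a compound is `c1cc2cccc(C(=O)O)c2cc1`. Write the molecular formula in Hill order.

Atom tally by fragment:
  naphthalene ring system core → C:10 H:8
  (− 1 ring H displaced by substituents)
  + COOH → C:1 H:1 O:2
Element totals:
  C: 11
  H: 8
  O: 2

C11H8O2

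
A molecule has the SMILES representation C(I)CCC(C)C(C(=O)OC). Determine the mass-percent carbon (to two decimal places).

35.57%

Atom tally by fragment:
  ICH2 → C:1 H:2 I:1
  CH2 → C:1 H:2
  CH2 → C:1 H:2
  CH(CH3) → C:2 H:4
  CH2COOCH3 → C:3 H:5 O:2
Element totals:
  C: 8
  H: 15
  I: 1
  O: 2
Molecular formula: C8H15IO2.
Molar mass = 270.110 g/mol.
Mass from C: 8 × 12.011 = 96.088 g/mol.
%C = 96.088 / 270.110 × 100 = 35.57%.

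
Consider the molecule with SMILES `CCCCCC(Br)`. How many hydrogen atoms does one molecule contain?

Atom tally by fragment:
  CH3 → C:1 H:3
  CH2 → C:1 H:2
  CH2 → C:1 H:2
  CH2 → C:1 H:2
  CH2 → C:1 H:2
  CH2Br → C:1 H:2 Br:1
Element totals:
  C: 6
  H: 13
  Br: 1

13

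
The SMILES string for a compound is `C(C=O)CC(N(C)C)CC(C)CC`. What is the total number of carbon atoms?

Atom tally by fragment:
  OHCCH2 → C:2 H:3 O:1
  CH2 → C:1 H:2
  CH(N(CH3)2) → C:3 H:7 N:1
  CH2 → C:1 H:2
  CH(CH3) → C:2 H:4
  CH2 → C:1 H:2
  CH3 → C:1 H:3
Element totals:
  C: 11
  H: 23
  N: 1
  O: 1

11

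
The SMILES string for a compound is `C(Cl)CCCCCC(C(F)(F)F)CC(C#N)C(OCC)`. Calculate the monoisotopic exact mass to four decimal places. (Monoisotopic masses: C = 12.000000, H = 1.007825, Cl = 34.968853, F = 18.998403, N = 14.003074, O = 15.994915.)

313.1420

Atom tally by fragment:
  ClCH2 → C:1 H:2 Cl:1
  CH2 → C:1 H:2
  CH2 → C:1 H:2
  CH2 → C:1 H:2
  CH2 → C:1 H:2
  CH2 → C:1 H:2
  CH(CF3) → C:2 H:1 F:3
  CH2 → C:1 H:2
  CH(CN) → C:2 H:1 N:1
  CH2OC2H5 → C:3 H:7 O:1
Element totals:
  C: 14
  H: 23
  Cl: 1
  F: 3
  N: 1
  O: 1
Molecular formula: C14H23ClF3NO.
  M = 14(12.0) + 23(1.007825) + 34.968853 + 3(18.998403) + 14.003074 + 15.994915
    = 168.000000 + 23.179975 + 34.968853 + 56.995209 + 14.003074 + 15.994915 = 313.142026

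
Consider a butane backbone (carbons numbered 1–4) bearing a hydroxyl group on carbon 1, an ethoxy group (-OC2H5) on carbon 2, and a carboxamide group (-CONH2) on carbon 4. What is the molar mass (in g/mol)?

Atom tally by fragment:
  HOCH2 → C:1 H:3 O:1
  CH(OC2H5) → C:3 H:6 O:1
  CH2 → C:1 H:2
  CH2CONH2 → C:2 H:4 O:1 N:1
Element totals:
  C: 7
  H: 15
  N: 1
  O: 3
Molecular formula: C7H15NO3.
  M = 7(12.011) + 15(1.008) + 14.007 + 3(15.999)
    = 84.077 + 15.120 + 14.007 + 47.997 = 161.201

161.20 g/mol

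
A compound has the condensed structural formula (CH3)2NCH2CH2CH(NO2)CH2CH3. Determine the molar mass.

160.22 g/mol

Atom tally by fragment:
  (CH3)2NCH2 → C:3 H:8 N:1
  CH2 → C:1 H:2
  CH(NO2) → C:1 H:1 N:1 O:2
  CH2 → C:1 H:2
  CH3 → C:1 H:3
Element totals:
  C: 7
  H: 16
  N: 2
  O: 2
Molecular formula: C7H16N2O2.
  M = 7(12.011) + 16(1.008) + 2(14.007) + 2(15.999)
    = 84.077 + 16.128 + 28.014 + 31.998 = 160.217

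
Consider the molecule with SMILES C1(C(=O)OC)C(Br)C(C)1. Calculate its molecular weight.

Atom tally by fragment:
  cyclopropane ring core → C:3 H:6
  (− 3 ring H displaced by substituents)
  + COOCH3 → C:2 H:3 O:2
  + Br → Br:1
  + CH3 → C:1 H:3
Element totals:
  C: 6
  H: 9
  Br: 1
  O: 2
Molecular formula: C6H9BrO2.
  M = 6(12.011) + 9(1.008) + 79.904 + 2(15.999)
    = 72.066 + 9.072 + 79.904 + 31.998 = 193.040

193.04 g/mol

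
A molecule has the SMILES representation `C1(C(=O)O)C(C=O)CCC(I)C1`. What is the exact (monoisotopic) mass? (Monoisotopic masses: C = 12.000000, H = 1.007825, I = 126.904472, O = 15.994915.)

Atom tally by fragment:
  cyclohexane ring core → C:6 H:12
  (− 3 ring H displaced by substituents)
  + COOH → C:1 H:1 O:2
  + CHO → C:1 H:1 O:1
  + I → I:1
Element totals:
  C: 8
  H: 11
  I: 1
  O: 3
Molecular formula: C8H11IO3.
  M = 8(12.0) + 11(1.007825) + 126.904472 + 3(15.994915)
    = 96.000000 + 11.086075 + 126.904472 + 47.984745 = 281.975292

281.9753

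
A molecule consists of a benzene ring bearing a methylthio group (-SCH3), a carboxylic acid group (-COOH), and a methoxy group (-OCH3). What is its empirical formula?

Atom tally by fragment:
  benzene ring core → C:6 H:6
  (− 3 ring H displaced by substituents)
  + SCH3 → C:1 H:3 S:1
  + COOH → C:1 H:1 O:2
  + OCH3 → C:1 H:3 O:1
Element totals:
  C: 9
  H: 10
  O: 3
  S: 1
Molecular formula: C9H10O3S.
gcd of subscripts (9, 10, 3, 1) = 1, so the empirical formula equals the molecular formula.

C9H10O3S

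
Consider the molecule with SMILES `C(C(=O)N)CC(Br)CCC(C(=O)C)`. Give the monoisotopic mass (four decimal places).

Atom tally by fragment:
  H2NOCCH2 → C:2 H:4 O:1 N:1
  CH2 → C:1 H:2
  CH(Br) → C:1 H:1 Br:1
  CH2 → C:1 H:2
  CH2 → C:1 H:2
  CH2COCH3 → C:3 H:5 O:1
Element totals:
  C: 9
  H: 16
  Br: 1
  N: 1
  O: 2
Molecular formula: C9H16BrNO2.
  M = 9(12.0) + 16(1.007825) + 78.918338 + 14.003074 + 2(15.994915)
    = 108.000000 + 16.125200 + 78.918338 + 14.003074 + 31.989830 = 249.036442

249.0364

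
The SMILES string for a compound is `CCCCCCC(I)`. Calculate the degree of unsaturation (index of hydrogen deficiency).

Atom tally by fragment:
  CH3 → C:1 H:3
  CH2 → C:1 H:2
  CH2 → C:1 H:2
  CH2 → C:1 H:2
  CH2 → C:1 H:2
  CH2 → C:1 H:2
  CH2I → C:1 H:2 I:1
Element totals:
  C: 7
  H: 15
  I: 1
Molecular formula: C7H15I.
DoU = (2C + 2 + N − H − X) / 2 = (2·7 + 2 + 0 − 15 − 1) / 2 = 0.

0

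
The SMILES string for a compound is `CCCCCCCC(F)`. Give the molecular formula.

Atom tally by fragment:
  CH3 → C:1 H:3
  CH2 → C:1 H:2
  CH2 → C:1 H:2
  CH2 → C:1 H:2
  CH2 → C:1 H:2
  CH2 → C:1 H:2
  CH2 → C:1 H:2
  CH2F → C:1 H:2 F:1
Element totals:
  C: 8
  H: 17
  F: 1

C8H17F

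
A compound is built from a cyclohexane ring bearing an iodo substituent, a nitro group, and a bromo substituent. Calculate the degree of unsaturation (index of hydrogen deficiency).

2

Atom tally by fragment:
  cyclohexane ring core → C:6 H:12
  (− 3 ring H displaced by substituents)
  + I → I:1
  + NO2 → N:1 O:2
  + Br → Br:1
Element totals:
  C: 6
  H: 9
  Br: 1
  I: 1
  N: 1
  O: 2
Molecular formula: C6H9BrINO2.
DoU = (2C + 2 + N − H − X) / 2 = (2·6 + 2 + 1 − 9 − 2) / 2 = 2.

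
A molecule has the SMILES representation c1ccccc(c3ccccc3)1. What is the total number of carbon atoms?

12

Atom tally by fragment:
  benzene ring core → C:6 H:6
  (− 1 ring H displaced by substituents)
  + C6H5 → C:6 H:5
Element totals:
  C: 12
  H: 10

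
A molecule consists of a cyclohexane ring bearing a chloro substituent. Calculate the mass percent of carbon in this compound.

60.76%

Atom tally by fragment:
  cyclohexane ring core → C:6 H:12
  (− 1 ring H displaced by substituents)
  + Cl → Cl:1
Element totals:
  C: 6
  H: 11
  Cl: 1
Molecular formula: C6H11Cl.
Molar mass = 118.604 g/mol.
Mass from C: 6 × 12.011 = 72.066 g/mol.
%C = 72.066 / 118.604 × 100 = 60.76%.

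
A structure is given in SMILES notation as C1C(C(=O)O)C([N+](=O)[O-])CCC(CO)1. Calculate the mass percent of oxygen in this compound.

Atom tally by fragment:
  cyclohexane ring core → C:6 H:12
  (− 3 ring H displaced by substituents)
  + COOH → C:1 H:1 O:2
  + NO2 → N:1 O:2
  + CH2OH → C:1 H:3 O:1
Element totals:
  C: 8
  H: 13
  N: 1
  O: 5
Molecular formula: C8H13NO5.
Molar mass = 203.194 g/mol.
Mass from O: 5 × 15.999 = 79.995 g/mol.
%O = 79.995 / 203.194 × 100 = 39.37%.

39.37%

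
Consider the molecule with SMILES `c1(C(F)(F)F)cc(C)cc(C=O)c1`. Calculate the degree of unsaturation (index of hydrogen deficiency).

Atom tally by fragment:
  benzene ring core → C:6 H:6
  (− 3 ring H displaced by substituents)
  + CF3 → C:1 F:3
  + CH3 → C:1 H:3
  + CHO → C:1 H:1 O:1
Element totals:
  C: 9
  H: 7
  F: 3
  O: 1
Molecular formula: C9H7F3O.
DoU = (2C + 2 + N − H − X) / 2 = (2·9 + 2 + 0 − 7 − 3) / 2 = 5.

5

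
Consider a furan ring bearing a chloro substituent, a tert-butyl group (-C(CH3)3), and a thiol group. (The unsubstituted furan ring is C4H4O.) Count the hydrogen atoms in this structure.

Atom tally by fragment:
  furan ring core → C:4 H:4 O:1
  (− 3 ring H displaced by substituents)
  + Cl → Cl:1
  + C(CH3)3 → C:4 H:9
  + SH → S:1 H:1
Element totals:
  C: 8
  H: 11
  Cl: 1
  O: 1
  S: 1

11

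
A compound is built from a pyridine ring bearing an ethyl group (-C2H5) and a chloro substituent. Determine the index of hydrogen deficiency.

Atom tally by fragment:
  pyridine ring core → C:5 H:5 N:1
  (− 2 ring H displaced by substituents)
  + C2H5 → C:2 H:5
  + Cl → Cl:1
Element totals:
  C: 7
  H: 8
  Cl: 1
  N: 1
Molecular formula: C7H8ClN.
DoU = (2C + 2 + N − H − X) / 2 = (2·7 + 2 + 1 − 8 − 1) / 2 = 4.

4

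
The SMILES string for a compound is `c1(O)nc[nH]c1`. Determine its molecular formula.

C3H4N2O

Atom tally by fragment:
  imidazole ring core → C:3 H:4 N:2
  (− 1 ring H displaced by substituents)
  + OH → O:1 H:1
Element totals:
  C: 3
  H: 4
  N: 2
  O: 1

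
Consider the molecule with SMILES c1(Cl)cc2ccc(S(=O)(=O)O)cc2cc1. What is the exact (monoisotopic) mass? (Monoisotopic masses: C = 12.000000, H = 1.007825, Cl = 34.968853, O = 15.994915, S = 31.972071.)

Atom tally by fragment:
  naphthalene ring system core → C:10 H:8
  (− 2 ring H displaced by substituents)
  + Cl → Cl:1
  + SO3H → S:1 O:3 H:1
Element totals:
  C: 10
  H: 7
  Cl: 1
  O: 3
  S: 1
Molecular formula: C10H7ClO3S.
  M = 10(12.0) + 7(1.007825) + 34.968853 + 3(15.994915) + 31.972071
    = 120.000000 + 7.054775 + 34.968853 + 47.984745 + 31.972071 = 241.980444

241.9804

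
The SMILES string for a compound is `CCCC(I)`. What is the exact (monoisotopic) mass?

Atom tally by fragment:
  CH3 → C:1 H:3
  CH2 → C:1 H:2
  CH2 → C:1 H:2
  CH2I → C:1 H:2 I:1
Element totals:
  C: 4
  H: 9
  I: 1
Molecular formula: C4H9I.
  M = 4(12.0) + 9(1.007825) + 126.904472
    = 48.000000 + 9.070425 + 126.904472 = 183.974897

183.9749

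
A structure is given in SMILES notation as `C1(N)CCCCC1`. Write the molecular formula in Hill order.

Atom tally by fragment:
  cyclohexane ring core → C:6 H:12
  (− 1 ring H displaced by substituents)
  + NH2 → N:1 H:2
Element totals:
  C: 6
  H: 13
  N: 1

C6H13N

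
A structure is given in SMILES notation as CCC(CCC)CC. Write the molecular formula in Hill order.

Atom tally by fragment:
  CH3 → C:1 H:3
  CH2 → C:1 H:2
  CH(CH2CH2CH3) → C:4 H:8
  CH2 → C:1 H:2
  CH3 → C:1 H:3
Element totals:
  C: 8
  H: 18

C8H18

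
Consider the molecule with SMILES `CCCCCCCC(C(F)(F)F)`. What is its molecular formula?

Atom tally by fragment:
  CH3 → C:1 H:3
  CH2 → C:1 H:2
  CH2 → C:1 H:2
  CH2 → C:1 H:2
  CH2 → C:1 H:2
  CH2 → C:1 H:2
  CH2 → C:1 H:2
  CH2CF3 → C:2 H:2 F:3
Element totals:
  C: 9
  H: 17
  F: 3

C9H17F3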